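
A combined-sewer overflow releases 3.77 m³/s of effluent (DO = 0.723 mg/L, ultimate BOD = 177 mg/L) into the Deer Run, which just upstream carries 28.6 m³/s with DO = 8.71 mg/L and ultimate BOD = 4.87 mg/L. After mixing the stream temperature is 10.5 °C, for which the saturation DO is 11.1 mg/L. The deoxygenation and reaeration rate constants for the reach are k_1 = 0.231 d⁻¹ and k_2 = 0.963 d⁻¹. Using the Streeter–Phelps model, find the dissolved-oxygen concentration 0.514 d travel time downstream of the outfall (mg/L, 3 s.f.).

DO ≈ 6.89 mg/L

Mixed DO = (28.6×8.71 + 3.77×0.723)/(28.6+3.77) = 251.8/32.37 = 7.780 mg/L.
Mixed L₀ = (28.6×4.87 + 3.77×177)/(32.37) = 806.6/32.37 = 24.92 mg/L.
Initial deficit D₀ = C_s − DO₀ = 11.1 − 7.780 = 3.320 mg/L.
D(0.514) = [0.231×24.92/(0.963−0.231)](e^(−0.231×0.514) − e^(−0.963×0.514)) + 3.320 e^(−0.963×0.514)
= 7.863 × (0.8880 − 0.6096) + 3.320 × 0.6096 = 4.214 mg/L.
DO = 11.1 − 4.214 = 6.886 mg/L.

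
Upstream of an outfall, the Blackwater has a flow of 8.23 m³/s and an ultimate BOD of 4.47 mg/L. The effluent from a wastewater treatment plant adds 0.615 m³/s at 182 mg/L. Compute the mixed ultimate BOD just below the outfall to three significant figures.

16.8 mg/L

Flow-weighted mixing: C = (Q_r C_r + Q_w C_w)/(Q_r + Q_w)
= (8.23×4.47 + 0.615×182)/(8.23 + 0.615) = 148.7/8.845 = 16.81 mg/L.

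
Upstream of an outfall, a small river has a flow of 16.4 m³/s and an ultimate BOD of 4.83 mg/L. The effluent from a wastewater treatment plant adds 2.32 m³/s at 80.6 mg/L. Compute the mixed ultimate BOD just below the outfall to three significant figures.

Flow-weighted mixing: C = (Q_r C_r + Q_w C_w)/(Q_r + Q_w)
= (16.4×4.83 + 2.32×80.6)/(16.4 + 2.32) = 266.2/18.72 = 14.22 mg/L.

14.2 mg/L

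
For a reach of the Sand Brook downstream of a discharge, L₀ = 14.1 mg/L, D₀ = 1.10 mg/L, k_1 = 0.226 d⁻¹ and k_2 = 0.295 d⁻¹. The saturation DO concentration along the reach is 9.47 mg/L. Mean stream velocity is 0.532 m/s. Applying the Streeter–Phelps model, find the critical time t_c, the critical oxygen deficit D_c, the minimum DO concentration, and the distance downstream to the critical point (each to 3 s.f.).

t_c = [1/(k_2−k_1)] ln[(k_2/k_1)(1 − D₀(k_2−k_1)/(k_1 L₀))]
= [1/(0.295−0.226)] ln[(0.295/0.226)(1 − 1.10×0.06900/(0.226×14.1))]
= (1/0.06900) ln[1.305 × 0.9762] = 14.49 × ln(1.274) = 14.49 × 0.2423 = 3.512 d.
D_c = (k_1/k_2) L₀ e^(−k_1 t_c) = (0.226/0.295) × 14.1 × e^(−0.226×3.512) = 0.7661 × 14.1 × 0.4522 = 4.884 mg/L.
Minimum DO = C_s − D_c = 9.47 − 4.884 = 4.586 mg/L.
x_c = v t_c = 0.532 m/s × 3.512 d × 86400 s/d = 161400 m ≈ 161 km.

t_c ≈ 3.51 d; D_c ≈ 4.88 mg/L; min DO ≈ 4.59 mg/L; x_c ≈ 161 km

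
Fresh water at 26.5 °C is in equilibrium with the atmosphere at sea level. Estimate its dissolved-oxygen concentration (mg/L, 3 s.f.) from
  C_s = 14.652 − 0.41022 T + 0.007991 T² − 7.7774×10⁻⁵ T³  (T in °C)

C_s = 14.652 − 0.41022×26.5 + 0.007991×26.5² − 7.7774×10⁻⁵×26.5³ = 7.946 mg/L.

C_s ≈ 7.95 mg/L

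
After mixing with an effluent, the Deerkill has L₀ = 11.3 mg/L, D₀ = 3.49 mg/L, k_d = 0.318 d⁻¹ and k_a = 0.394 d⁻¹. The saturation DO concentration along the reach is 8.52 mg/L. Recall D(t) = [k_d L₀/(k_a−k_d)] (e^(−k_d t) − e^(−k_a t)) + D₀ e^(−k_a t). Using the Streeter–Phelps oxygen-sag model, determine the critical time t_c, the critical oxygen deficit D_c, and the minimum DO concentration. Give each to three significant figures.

t_c ≈ 1.81 d; D_c ≈ 5.13 mg/L; min DO ≈ 3.39 mg/L

t_c = [1/(k_a−k_d)] ln[(k_a/k_d)(1 − D₀(k_a−k_d)/(k_d L₀))]
= [1/(0.394−0.318)] ln[(0.394/0.318)(1 − 3.49×0.07600/(0.318×11.3))]
= (1/0.07600) ln[1.239 × 0.9262] = 13.16 × ln(1.148) = 13.16 × 0.1376 = 1.811 d.
D_c = (k_d/k_a) L₀ e^(−k_d t_c) = (0.318/0.394) × 11.3 × e^(−0.318×1.811) = 0.8071 × 11.3 × 0.5622 = 5.128 mg/L.
Minimum DO = C_s − D_c = 8.52 − 5.128 = 3.392 mg/L.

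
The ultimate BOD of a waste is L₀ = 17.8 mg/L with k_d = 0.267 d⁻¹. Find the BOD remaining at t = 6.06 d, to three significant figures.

L_t = L₀ e^(−k_d t) = 17.8 × e^(−0.267×6.06) = 17.8 × 0.1983 = 3.530 mg/L.

L ≈ 3.53 mg/L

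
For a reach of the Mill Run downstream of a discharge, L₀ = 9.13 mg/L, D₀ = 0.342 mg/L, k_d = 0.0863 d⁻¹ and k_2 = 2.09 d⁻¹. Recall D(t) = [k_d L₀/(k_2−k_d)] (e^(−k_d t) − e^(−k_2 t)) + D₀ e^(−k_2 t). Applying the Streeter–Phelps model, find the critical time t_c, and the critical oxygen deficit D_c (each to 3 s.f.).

t_c ≈ 0.573 d; D_c ≈ 0.359 mg/L

At the critical point dD/dt = 0, so k_d L₀ e^(−k_d t) = k_2 D. Substituting D(t) from the Streeter–Phelps equation and solving for t gives
t_c = ln[(k_2/k_d)(1 − D₀(k_2−k_d)/(k_d L₀))] / (k_2−k_d).
Here k_2−k_d = 2.004 d⁻¹ and 1 − D₀(k_2−k_d)/(k_d L₀) = 1 − 0.342×2.004/(0.0863×9.13) = 0.1303, so
t_c = ln(24.22 × 0.1303) / 2.004 = 1.149 / 2.004 = 0.5735 d.
L(t_c) = L₀ e^(−k_d t_c) = 9.13 × 0.9517 = 8.689 mg/L, and at the critical point k_2 D_c = k_d L, so D_c = (0.0863/2.09) × 8.689 = 0.3588 mg/L.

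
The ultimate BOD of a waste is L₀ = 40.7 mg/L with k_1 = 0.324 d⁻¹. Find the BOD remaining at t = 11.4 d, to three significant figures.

L ≈ 1.01 mg/L

L_t = L₀ e^(−k_1 t) = 40.7 × e^(−0.324×11.4) = 40.7 × 0.02488 = 1.013 mg/L.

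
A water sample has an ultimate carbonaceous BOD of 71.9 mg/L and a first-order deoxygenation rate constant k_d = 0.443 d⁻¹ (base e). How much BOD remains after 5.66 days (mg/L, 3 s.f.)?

L_t = L₀ e^(−k_d t) = 71.9 × e^(−0.443×5.66) = 71.9 × 0.08148 = 5.859 mg/L.

L ≈ 5.86 mg/L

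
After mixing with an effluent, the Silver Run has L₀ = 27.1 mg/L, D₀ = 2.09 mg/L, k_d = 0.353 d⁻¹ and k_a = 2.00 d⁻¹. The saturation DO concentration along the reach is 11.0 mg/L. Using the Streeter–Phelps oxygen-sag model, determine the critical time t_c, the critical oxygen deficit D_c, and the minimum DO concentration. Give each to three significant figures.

At the critical point dD/dt = 0, so k_d L₀ e^(−k_d t) = k_a D. Substituting D(t) from the Streeter–Phelps equation and solving for t gives
t_c = ln[(k_a/k_d)(1 − D₀(k_a−k_d)/(k_d L₀))] / (k_a−k_d).
Here k_a−k_d = 1.647 d⁻¹ and 1 − D₀(k_a−k_d)/(k_d L₀) = 1 − 2.09×1.647/(0.353×27.1) = 0.6402, so
t_c = ln(5.666 × 0.6402) / 1.647 = 1.288 / 1.647 = 0.7823 d.
D_c = (k_d/k_a) L₀ e^(−k_d t_c) = (0.353/2.00) × 27.1 × e^(−0.353×0.7823) = 0.1765 × 27.1 × 0.7587 = 3.629 mg/L.
Minimum DO = C_s − D_c = 11.0 − 3.629 = 7.371 mg/L.

t_c ≈ 0.782 d; D_c ≈ 3.63 mg/L; min DO ≈ 7.37 mg/L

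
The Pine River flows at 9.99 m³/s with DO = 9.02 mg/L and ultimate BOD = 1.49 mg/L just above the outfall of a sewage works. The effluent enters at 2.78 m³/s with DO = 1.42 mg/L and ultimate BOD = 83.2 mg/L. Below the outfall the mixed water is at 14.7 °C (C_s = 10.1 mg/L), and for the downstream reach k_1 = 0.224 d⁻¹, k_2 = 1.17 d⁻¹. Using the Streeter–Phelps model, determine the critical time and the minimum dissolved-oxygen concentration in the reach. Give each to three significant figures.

t_c ≈ 0.781 d; minimum DO ≈ 7.00 mg/L

Mixed DO = (9.99×9.02 + 2.78×1.42)/(9.99+2.78) = 94.06/12.77 = 7.365 mg/L.
Mixed L₀ = (9.99×1.49 + 2.78×83.2)/(12.77) = 246.2/12.77 = 19.28 mg/L.
Initial deficit D₀ = C_s − DO₀ = 10.1 − 7.365 = 2.735 mg/L.
t_c = (1/0.9460) ln[(1.17/0.224)(1 − 2.735×0.9460/(0.224×19.28))] = 1.057 × ln(2.094) = 0.7814 d.
D_c = (0.224/1.17) × 19.28 × e^(−0.224×0.7814) = 0.1915 × 19.28 × 0.8394 = 3.098 mg/L.
Minimum DO = 10.1 − 3.098 = 7.002 mg/L.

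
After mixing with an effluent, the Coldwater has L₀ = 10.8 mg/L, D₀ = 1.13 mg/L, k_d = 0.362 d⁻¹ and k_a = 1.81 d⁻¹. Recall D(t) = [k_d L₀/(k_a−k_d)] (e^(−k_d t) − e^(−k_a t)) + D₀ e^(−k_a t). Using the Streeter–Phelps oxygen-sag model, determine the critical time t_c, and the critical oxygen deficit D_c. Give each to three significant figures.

t_c = [1/(k_a−k_d)] ln[(k_a/k_d)(1 − D₀(k_a−k_d)/(k_d L₀))]
= [1/(1.81−0.362)] ln[(1.81/0.362)(1 − 1.13×1.448/(0.362×10.8))]
= (1/1.448) ln[5.000 × 0.5815] = 0.6906 × ln(2.907) = 0.6906 × 1.067 = 0.7371 d.
D_c = (k_d/k_a) L₀ e^(−k_d t_c) = (0.362/1.81) × 10.8 × e^(−0.362×0.7371) = 0.2000 × 10.8 × 0.7658 = 1.654 mg/L.

t_c ≈ 0.737 d; D_c ≈ 1.65 mg/L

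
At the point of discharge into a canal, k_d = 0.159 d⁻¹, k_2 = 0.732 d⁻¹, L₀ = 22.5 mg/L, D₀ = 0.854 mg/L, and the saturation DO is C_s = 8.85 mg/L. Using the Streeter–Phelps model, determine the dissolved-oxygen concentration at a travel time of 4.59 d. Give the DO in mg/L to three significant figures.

DO ≈ 6.03 mg/L

k_d L₀/(k_2−k_d) = 0.159×22.5/(0.732−0.159) = 3.578/0.5730 = 6.243 mg/L.
e^(−k_d t) = e^(−0.159×4.590) = 0.4820; e^(−k_2 t) = e^(−0.732×4.590) = 0.03474.
D = 6.243 × (0.4820 − 0.03474) + 0.854 × 0.03474 = 2.792 + 0.02967 = 2.822 mg/L.
DO = C_s − D = 8.85 − 2.822 = 6.028 mg/L.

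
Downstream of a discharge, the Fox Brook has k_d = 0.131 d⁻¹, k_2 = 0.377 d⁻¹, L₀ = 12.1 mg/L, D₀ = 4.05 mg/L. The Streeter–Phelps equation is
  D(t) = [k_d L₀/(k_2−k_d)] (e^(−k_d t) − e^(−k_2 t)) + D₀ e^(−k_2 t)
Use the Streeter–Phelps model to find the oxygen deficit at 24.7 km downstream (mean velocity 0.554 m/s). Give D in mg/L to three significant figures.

D ≈ 4.05 mg/L

Travel time t = x/v = 24.7 km / (0.554 m/s) = 24700 m / 0.554 m/s = 44580 s = 0.5160 d.
k_d L₀/(k_2−k_d) = 0.131×12.1/(0.377−0.131) = 1.585/0.2460 = 6.443 mg/L.
e^(−k_d t) = e^(−0.131×0.5160) = 0.9346; e^(−k_2 t) = e^(−0.377×0.5160) = 0.8232.
D = 6.443 × (0.9346 − 0.8232) + 4.05 × 0.8232 = 0.7180 + 3.334 = 4.052 mg/L.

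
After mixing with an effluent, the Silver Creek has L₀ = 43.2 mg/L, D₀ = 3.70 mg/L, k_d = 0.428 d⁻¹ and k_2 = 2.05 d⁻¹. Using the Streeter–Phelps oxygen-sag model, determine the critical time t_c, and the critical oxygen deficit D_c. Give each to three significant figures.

t_c ≈ 0.724 d; D_c ≈ 6.62 mg/L

At the critical point dD/dt = 0, so k_d L₀ e^(−k_d t) = k_2 D. Substituting D(t) from the Streeter–Phelps equation and solving for t gives
t_c = ln[(k_2/k_d)(1 − D₀(k_2−k_d)/(k_d L₀))] / (k_2−k_d).
Here k_2−k_d = 1.622 d⁻¹ and 1 − D₀(k_2−k_d)/(k_d L₀) = 1 − 3.70×1.622/(0.428×43.2) = 0.6754, so
t_c = ln(4.790 × 0.6754) / 1.622 = 1.174 / 1.622 = 0.7238 d.
D_c = (k_d/k_2) L₀ e^(−k_d t_c) = (0.428/2.05) × 43.2 × e^(−0.428×0.7238) = 0.2088 × 43.2 × 0.7336 = 6.617 mg/L.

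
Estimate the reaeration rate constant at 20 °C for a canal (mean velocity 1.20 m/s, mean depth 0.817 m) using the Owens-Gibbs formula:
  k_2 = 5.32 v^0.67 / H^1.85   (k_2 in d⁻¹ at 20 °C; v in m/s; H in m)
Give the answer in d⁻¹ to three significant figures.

k_2 ≈ 8.74 d⁻¹

k_2 = 5.32 × 1.20^0.67 / 0.817^1.85 = 5.32 × 1.130 / 0.6880 = 8.737 d⁻¹.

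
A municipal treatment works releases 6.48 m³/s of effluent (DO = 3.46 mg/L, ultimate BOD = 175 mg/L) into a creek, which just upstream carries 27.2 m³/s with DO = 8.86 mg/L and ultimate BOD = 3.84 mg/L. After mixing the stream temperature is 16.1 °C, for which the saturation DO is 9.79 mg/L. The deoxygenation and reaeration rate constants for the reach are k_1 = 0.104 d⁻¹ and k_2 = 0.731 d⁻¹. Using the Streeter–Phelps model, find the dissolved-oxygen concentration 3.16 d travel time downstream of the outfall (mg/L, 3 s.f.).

Mixed DO = (27.2×8.86 + 6.48×3.46)/(27.2+6.48) = 263.4/33.68 = 7.821 mg/L.
Mixed L₀ = (27.2×3.84 + 6.48×175)/(33.68) = 1238/33.68 = 36.77 mg/L.
Initial deficit D₀ = C_s − DO₀ = 9.79 − 7.821 = 1.969 mg/L.
D(3.16) = [0.104×36.77/(0.731−0.104)](e^(−0.104×3.16) − e^(−0.731×3.16)) + 1.969 e^(−0.731×3.16)
= 6.099 × (0.7199 − 0.09927) + 1.969 × 0.09927 = 3.981 mg/L.
DO = 9.79 − 3.981 = 5.809 mg/L.

DO ≈ 5.81 mg/L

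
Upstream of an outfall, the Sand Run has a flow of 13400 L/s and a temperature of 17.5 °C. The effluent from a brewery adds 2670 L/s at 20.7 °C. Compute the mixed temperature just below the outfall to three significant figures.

Flow-weighted mixing: C = (Q_r C_r + Q_w C_w)/(Q_r + Q_w)
= (13400×17.5 + 2670×20.7)/(13400 + 2670) = 289800/16070 = 18.03 °C.

18.0 °C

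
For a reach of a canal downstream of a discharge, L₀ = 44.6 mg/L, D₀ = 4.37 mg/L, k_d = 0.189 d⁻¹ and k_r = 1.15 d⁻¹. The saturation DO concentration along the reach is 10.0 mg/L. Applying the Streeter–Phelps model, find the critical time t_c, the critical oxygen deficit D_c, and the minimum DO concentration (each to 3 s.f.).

t_c ≈ 1.16 d; D_c ≈ 5.89 mg/L; min DO ≈ 4.11 mg/L

At the critical point dD/dt = 0, so k_d L₀ e^(−k_d t) = k_r D. Substituting D(t) from the Streeter–Phelps equation and solving for t gives
t_c = ln[(k_r/k_d)(1 − D₀(k_r−k_d)/(k_d L₀))] / (k_r−k_d).
Here k_r−k_d = 0.9610 d⁻¹ and 1 − D₀(k_r−k_d)/(k_d L₀) = 1 − 4.37×0.9610/(0.189×44.6) = 0.5018, so
t_c = ln(6.085 × 0.5018) / 0.9610 = 1.116 / 0.9610 = 1.162 d.
L(t_c) = L₀ e^(−k_d t_c) = 44.6 × 0.8029 = 35.81 mg/L, and at the critical point k_r D_c = k_d L, so D_c = (0.189/1.15) × 35.81 = 5.885 mg/L.
Minimum DO = C_s − D_c = 10.0 − 5.885 = 4.115 mg/L.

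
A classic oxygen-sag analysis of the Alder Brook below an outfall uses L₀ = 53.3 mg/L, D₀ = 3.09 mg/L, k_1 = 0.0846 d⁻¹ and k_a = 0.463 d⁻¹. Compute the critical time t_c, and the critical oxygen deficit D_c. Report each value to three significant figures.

t_c ≈ 3.70 d; D_c ≈ 7.12 mg/L

With k_a/k_1 = 5.473 and 1 − D₀(k_a−k_1)/(k_1 L₀) = 0.7407,
t_c = ln(5.473 × 0.7407) / (0.463 − 0.0846) = ln(4.054) / 0.3784 = 1.400/0.3784 = 3.699 d.
D_c = (k_1/k_a) L₀ e^(−k_1 t_c) = (0.0846/0.463) × 53.3 × e^(−0.0846×3.699) = 0.1827 × 53.3 × 0.7313 = 7.122 mg/L.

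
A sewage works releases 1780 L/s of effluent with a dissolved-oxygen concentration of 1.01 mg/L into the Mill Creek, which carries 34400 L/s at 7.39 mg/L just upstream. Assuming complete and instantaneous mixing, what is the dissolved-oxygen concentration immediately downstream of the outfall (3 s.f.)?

Flow-weighted mixing: C = (Q_r C_r + Q_w C_w)/(Q_r + Q_w)
= (34400×7.39 + 1780×1.01)/(34400 + 1780) = 256000/36180 = 7.076 mg/L.

7.08 mg/L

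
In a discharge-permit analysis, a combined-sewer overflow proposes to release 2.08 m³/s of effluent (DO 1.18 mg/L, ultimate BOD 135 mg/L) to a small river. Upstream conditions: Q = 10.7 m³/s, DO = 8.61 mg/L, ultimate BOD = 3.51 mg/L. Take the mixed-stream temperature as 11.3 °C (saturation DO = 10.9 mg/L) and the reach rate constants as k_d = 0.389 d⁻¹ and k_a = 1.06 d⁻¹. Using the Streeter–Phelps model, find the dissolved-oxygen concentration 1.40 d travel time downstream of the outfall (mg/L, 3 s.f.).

DO ≈ 5.00 mg/L

Mixed DO = (10.7×8.61 + 2.08×1.18)/(10.7+2.08) = 94.58/12.78 = 7.401 mg/L.
Mixed L₀ = (10.7×3.51 + 2.08×135)/(12.78) = 318.4/12.78 = 24.91 mg/L.
Initial deficit D₀ = C_s − DO₀ = 10.9 − 7.401 = 3.499 mg/L.
D(1.40) = [0.389×24.91/(1.06−0.389)](e^(−0.389×1.40) − e^(−1.06×1.40)) + 3.499 e^(−1.06×1.40)
= 14.44 × (0.5801 − 0.2267) + 3.499 × 0.2267 = 5.896 mg/L.
DO = 10.9 − 5.896 = 5.004 mg/L.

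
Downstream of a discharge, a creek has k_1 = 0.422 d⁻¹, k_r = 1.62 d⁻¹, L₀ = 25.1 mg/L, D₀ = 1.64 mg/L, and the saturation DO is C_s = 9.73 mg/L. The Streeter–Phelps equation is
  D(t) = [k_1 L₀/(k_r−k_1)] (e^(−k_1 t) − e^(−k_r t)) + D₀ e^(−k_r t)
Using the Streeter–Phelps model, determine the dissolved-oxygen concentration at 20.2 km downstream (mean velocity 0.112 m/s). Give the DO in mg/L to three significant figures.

Travel time t = x/v = 20.2 km / (0.112 m/s) = 20200 m / 0.112 m/s = 180400 s = 2.087 d.
k_1 L₀/(k_r−k_1) = 0.422×25.1/(1.62−0.422) = 10.59/1.198 = 8.842 mg/L.
e^(−k_1 t) = e^(−0.422×2.087) = 0.4144; e^(−k_r t) = e^(−1.62×2.087) = 0.03399.
D = 8.842 × (0.4144 − 0.03399) + 1.64 × 0.03399 = 3.363 + 0.05574 = 3.419 mg/L.
DO = C_s − D = 9.73 − 3.419 = 6.311 mg/L.

DO ≈ 6.31 mg/L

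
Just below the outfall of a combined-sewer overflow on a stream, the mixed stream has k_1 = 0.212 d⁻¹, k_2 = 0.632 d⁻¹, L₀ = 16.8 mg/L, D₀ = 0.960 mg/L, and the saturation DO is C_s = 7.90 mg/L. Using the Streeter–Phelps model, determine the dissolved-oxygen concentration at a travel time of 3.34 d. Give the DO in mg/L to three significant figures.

k_1 L₀/(k_2−k_1) = 0.212×16.8/(0.632−0.212) = 3.562/0.4200 = 8.480 mg/L.
e^(−k_1 t) = e^(−0.212×3.340) = 0.4926; e^(−k_2 t) = e^(−0.632×3.340) = 0.1211.
D = 8.480 × (0.4926 − 0.1211) + 0.960 × 0.1211 = 3.150 + 0.1163 = 3.266 mg/L.
DO = C_s − D = 7.90 − 3.266 = 4.634 mg/L.

DO ≈ 4.63 mg/L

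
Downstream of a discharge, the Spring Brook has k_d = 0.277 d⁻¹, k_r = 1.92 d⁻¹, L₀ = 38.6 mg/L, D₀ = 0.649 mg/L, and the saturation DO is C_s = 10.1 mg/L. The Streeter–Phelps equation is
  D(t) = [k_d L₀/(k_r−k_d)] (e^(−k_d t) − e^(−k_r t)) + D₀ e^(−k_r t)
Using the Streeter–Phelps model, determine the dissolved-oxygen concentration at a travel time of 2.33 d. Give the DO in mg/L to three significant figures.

k_d L₀/(k_r−k_d) = 0.277×38.6/(1.92−0.277) = 10.69/1.643 = 6.508 mg/L.
e^(−k_d t) = e^(−0.277×2.330) = 0.5244; e^(−k_r t) = e^(−1.92×2.330) = 0.01141.
D = 6.508 × (0.5244 − 0.01141) + 0.649 × 0.01141 = 3.339 + 0.007403 = 3.346 mg/L.
DO = C_s − D = 10.1 − 3.346 = 6.754 mg/L.

DO ≈ 6.75 mg/L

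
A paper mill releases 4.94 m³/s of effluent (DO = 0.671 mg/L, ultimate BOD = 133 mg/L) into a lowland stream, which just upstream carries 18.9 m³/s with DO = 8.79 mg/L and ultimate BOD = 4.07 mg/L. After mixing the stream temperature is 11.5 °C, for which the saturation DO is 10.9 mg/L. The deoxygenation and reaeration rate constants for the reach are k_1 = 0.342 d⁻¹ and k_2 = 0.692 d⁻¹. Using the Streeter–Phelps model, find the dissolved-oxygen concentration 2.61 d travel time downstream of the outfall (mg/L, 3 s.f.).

DO ≈ 2.90 mg/L

Mixed DO = (18.9×8.79 + 4.94×0.671)/(18.9+4.94) = 169.4/23.84 = 7.108 mg/L.
Mixed L₀ = (18.9×4.07 + 4.94×133)/(23.84) = 733.9/23.84 = 30.79 mg/L.
Initial deficit D₀ = C_s − DO₀ = 10.9 − 7.108 = 3.792 mg/L.
D(2.61) = [0.342×30.79/(0.692−0.342)](e^(−0.342×2.61) − e^(−0.692×2.61)) + 3.792 e^(−0.692×2.61)
= 30.08 × (0.4096 − 0.1643) + 3.792 × 0.1643 = 8.002 mg/L.
DO = 10.9 − 8.002 = 2.898 mg/L.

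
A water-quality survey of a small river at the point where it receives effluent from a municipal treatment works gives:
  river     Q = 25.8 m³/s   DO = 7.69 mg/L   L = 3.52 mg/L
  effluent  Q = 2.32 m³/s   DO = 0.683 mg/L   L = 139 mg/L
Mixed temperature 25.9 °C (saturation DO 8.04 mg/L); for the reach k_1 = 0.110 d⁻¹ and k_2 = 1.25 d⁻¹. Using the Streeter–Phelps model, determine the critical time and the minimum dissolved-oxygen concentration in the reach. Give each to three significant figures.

Mixed DO = (25.8×7.69 + 2.32×0.683)/(25.8+2.32) = 200.0/28.12 = 7.112 mg/L.
Mixed L₀ = (25.8×3.52 + 2.32×139)/(28.12) = 413.3/28.12 = 14.70 mg/L.
Initial deficit D₀ = C_s − DO₀ = 8.04 − 7.112 = 0.9281 mg/L.
t_c = (1/1.140) ln[(1.25/0.110)(1 − 0.9281×1.140/(0.110×14.70))] = 0.8772 × ln(3.927) = 1.200 d.
D_c = (0.110/1.25) × 14.70 × e^(−0.110×1.200) = 0.08800 × 14.70 × 0.8764 = 1.133 mg/L.
Minimum DO = 8.04 − 1.133 = 6.907 mg/L.

t_c ≈ 1.20 d; minimum DO ≈ 6.91 mg/L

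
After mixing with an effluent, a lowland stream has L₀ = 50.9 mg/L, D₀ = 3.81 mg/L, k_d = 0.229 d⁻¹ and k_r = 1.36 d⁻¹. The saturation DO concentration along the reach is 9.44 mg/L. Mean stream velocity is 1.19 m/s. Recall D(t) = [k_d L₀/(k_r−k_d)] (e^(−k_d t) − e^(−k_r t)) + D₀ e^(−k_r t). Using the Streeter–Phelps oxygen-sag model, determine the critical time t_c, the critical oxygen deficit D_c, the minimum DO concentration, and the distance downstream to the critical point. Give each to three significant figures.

t_c ≈ 1.17 d; D_c ≈ 6.56 mg/L; min DO ≈ 2.88 mg/L; x_c ≈ 120 km

At the critical point dD/dt = 0, so k_d L₀ e^(−k_d t) = k_r D. Substituting D(t) from the Streeter–Phelps equation and solving for t gives
t_c = ln[(k_r/k_d)(1 − D₀(k_r−k_d)/(k_d L₀))] / (k_r−k_d).
Here k_r−k_d = 1.131 d⁻¹ and 1 − D₀(k_r−k_d)/(k_d L₀) = 1 − 3.81×1.131/(0.229×50.9) = 0.6303, so
t_c = ln(5.939 × 0.6303) / 1.131 = 1.320 / 1.131 = 1.167 d.
L(t_c) = L₀ e^(−k_d t_c) = 50.9 × 0.7655 = 38.96 mg/L, and at the critical point k_r D_c = k_d L, so D_c = (0.229/1.36) × 38.96 = 6.561 mg/L.
Minimum DO = C_s − D_c = 9.44 − 6.561 = 2.879 mg/L.
x_c = v t_c = 1.19 m/s × 1.167 d × 86400 s/d = 120000 m ≈ 120 km.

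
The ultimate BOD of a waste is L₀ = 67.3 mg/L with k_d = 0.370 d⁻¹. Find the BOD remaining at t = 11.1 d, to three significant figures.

L_t = L₀ e^(−k_d t) = 67.3 × e^(−0.370×11.1) = 67.3 × 0.01646 = 1.108 mg/L.

L ≈ 1.11 mg/L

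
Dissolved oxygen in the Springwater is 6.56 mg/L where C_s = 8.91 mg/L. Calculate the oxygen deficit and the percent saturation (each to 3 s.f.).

D = C_s − C = 8.91 − 6.56 = 2.35 mg/L.
% saturation = 6.56/8.91 × 100 = 73.6 %.

D ≈ 2.35 mg/L; 73.6 % saturation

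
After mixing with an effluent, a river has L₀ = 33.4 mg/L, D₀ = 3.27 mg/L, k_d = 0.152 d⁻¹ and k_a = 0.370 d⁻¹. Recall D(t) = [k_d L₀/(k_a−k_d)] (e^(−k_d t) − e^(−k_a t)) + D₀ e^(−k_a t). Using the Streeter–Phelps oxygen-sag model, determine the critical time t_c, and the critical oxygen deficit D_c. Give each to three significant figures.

With k_a/k_d = 2.434 and 1 − D₀(k_a−k_d)/(k_d L₀) = 0.8596,
t_c = ln(2.434 × 0.8596) / (0.370 − 0.152) = ln(2.092) / 0.2180 = 0.7383/0.2180 = 3.387 d.
L(t_c) = L₀ e^(−k_d t_c) = 33.4 × 0.5976 = 19.96 mg/L, and at the critical point k_a D_c = k_d L, so D_c = (0.152/0.370) × 19.96 = 8.200 mg/L.

t_c ≈ 3.39 d; D_c ≈ 8.20 mg/L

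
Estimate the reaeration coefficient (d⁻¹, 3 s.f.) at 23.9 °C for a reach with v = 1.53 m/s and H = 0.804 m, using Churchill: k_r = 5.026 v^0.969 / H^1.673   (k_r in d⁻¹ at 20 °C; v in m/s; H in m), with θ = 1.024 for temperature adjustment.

k_r(20) = 5.026 × 1.53^0.969 / 0.804^1.673 = 5.026 × 1.510 / 0.6942 = 10.93 d⁻¹.
k_r(23.9) = 10.93 × 1.024^(23.9−20) = 10.93 × 1.097 = 11.99 d⁻¹.

k_r ≈ 12.0 d⁻¹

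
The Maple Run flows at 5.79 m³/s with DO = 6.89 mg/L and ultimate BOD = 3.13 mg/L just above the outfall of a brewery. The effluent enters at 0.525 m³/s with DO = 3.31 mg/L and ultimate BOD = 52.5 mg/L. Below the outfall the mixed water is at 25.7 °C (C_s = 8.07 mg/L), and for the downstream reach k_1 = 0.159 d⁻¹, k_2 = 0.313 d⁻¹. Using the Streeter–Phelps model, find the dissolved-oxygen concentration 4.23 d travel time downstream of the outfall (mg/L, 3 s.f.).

DO ≈ 5.85 mg/L

Mixed DO = (5.79×6.89 + 0.525×3.31)/(5.79+0.525) = 41.63/6.315 = 6.592 mg/L.
Mixed L₀ = (5.79×3.13 + 0.525×52.5)/(6.315) = 45.69/6.315 = 7.234 mg/L.
Initial deficit D₀ = C_s − DO₀ = 8.07 − 6.592 = 1.478 mg/L.
D(4.23) = [0.159×7.234/(0.313−0.159)](e^(−0.159×4.23) − e^(−0.313×4.23)) + 1.478 e^(−0.313×4.23)
= 7.469 × (0.5104 − 0.2661) + 1.478 × 0.2661 = 2.218 mg/L.
DO = 8.07 − 2.218 = 5.852 mg/L.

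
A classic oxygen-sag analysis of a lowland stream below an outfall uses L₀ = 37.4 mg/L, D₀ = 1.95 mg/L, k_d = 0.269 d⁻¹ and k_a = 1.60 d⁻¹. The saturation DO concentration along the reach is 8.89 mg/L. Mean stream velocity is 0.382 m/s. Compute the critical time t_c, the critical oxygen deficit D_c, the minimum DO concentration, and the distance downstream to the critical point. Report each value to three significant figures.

t_c = [1/(k_a−k_d)] ln[(k_a/k_d)(1 − D₀(k_a−k_d)/(k_d L₀))]
= [1/(1.60−0.269)] ln[(1.60/0.269)(1 − 1.95×1.331/(0.269×37.4))]
= (1/1.331) ln[5.948 × 0.7420] = 0.7513 × ln(4.413) = 0.7513 × 1.485 = 1.115 d.
D_c = (k_d/k_a) L₀ e^(−k_d t_c) = (0.269/1.60) × 37.4 × e^(−0.269×1.115) = 0.1681 × 37.4 × 0.7408 = 4.658 mg/L.
Minimum DO = C_s − D_c = 8.89 − 4.658 = 4.232 mg/L.
x_c = v t_c = 0.382 m/s × 1.115 d × 86400 s/d = 36820 m ≈ 36.8 km.

t_c ≈ 1.12 d; D_c ≈ 4.66 mg/L; min DO ≈ 4.23 mg/L; x_c ≈ 36.8 km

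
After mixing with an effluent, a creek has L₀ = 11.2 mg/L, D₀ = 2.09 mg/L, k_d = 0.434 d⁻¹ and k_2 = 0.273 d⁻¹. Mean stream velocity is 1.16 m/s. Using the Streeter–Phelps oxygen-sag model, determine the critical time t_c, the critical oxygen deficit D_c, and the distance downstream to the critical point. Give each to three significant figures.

t_c = [1/(k_2−k_d)] ln[(k_2/k_d)(1 − D₀(k_2−k_d)/(k_d L₀))]
= [1/(0.273−0.434)] ln[(0.273/0.434)(1 − 2.09×-0.1610/(0.434×11.2))]
= (1/-0.1610) ln[0.6290 × 1.069] = -6.211 × ln(0.6726) = -6.211 × -0.3966 = 2.464 d.
L(t_c) = L₀ e^(−k_d t_c) = 11.2 × 0.3433 = 3.845 mg/L, and at the critical point k_2 D_c = k_d L, so D_c = (0.434/0.273) × 3.845 = 6.112 mg/L.
x_c = v t_c = 1.16 m/s × 2.464 d × 86400 s/d = 246900 m ≈ 247 km.

t_c ≈ 2.46 d; D_c ≈ 6.11 mg/L; x_c ≈ 247 km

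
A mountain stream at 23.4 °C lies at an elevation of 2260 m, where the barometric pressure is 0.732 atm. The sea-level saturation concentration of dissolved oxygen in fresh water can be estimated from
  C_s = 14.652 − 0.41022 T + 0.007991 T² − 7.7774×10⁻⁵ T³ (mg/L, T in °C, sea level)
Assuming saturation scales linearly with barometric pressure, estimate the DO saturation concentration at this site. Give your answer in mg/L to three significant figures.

At sea level: C_s = 14.652 − 0.41022×23.4 + 0.007991×23.4² − 7.7774×10⁻⁵×23.4³ = 8.432 mg/L.
Pressure correction: C_s' = 8.432 × 0.732 = 6.172 mg/L.

C_s ≈ 6.17 mg/L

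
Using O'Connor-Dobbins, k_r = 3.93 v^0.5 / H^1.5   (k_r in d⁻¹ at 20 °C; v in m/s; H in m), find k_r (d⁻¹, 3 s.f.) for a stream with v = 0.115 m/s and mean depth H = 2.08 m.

k_r ≈ 0.444 d⁻¹

k_r = 3.93 × 0.115^0.5 / 2.08^1.5 = 3.93 × 0.3391 / 3.000 = 0.4443 d⁻¹.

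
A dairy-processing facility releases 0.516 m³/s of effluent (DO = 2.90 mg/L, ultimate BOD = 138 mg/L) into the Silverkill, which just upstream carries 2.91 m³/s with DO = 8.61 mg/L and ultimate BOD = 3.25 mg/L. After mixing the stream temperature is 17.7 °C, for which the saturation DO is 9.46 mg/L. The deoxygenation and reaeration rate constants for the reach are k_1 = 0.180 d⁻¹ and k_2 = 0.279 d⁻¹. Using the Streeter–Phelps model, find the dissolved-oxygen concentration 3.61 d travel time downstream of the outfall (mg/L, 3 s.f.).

DO ≈ 2.12 mg/L

Mixed DO = (2.91×8.61 + 0.516×2.90)/(2.91+0.516) = 26.55/3.426 = 7.750 mg/L.
Mixed L₀ = (2.91×3.25 + 0.516×138)/(3.426) = 80.67/3.426 = 23.55 mg/L.
Initial deficit D₀ = C_s − DO₀ = 9.46 − 7.750 = 1.710 mg/L.
D(3.61) = [0.180×23.55/(0.279−0.180)](e^(−0.180×3.61) − e^(−0.279×3.61)) + 1.710 e^(−0.279×3.61)
= 42.81 × (0.5222 − 0.3652) + 1.710 × 0.3652 = 7.342 mg/L.
DO = 9.46 − 7.342 = 2.118 mg/L.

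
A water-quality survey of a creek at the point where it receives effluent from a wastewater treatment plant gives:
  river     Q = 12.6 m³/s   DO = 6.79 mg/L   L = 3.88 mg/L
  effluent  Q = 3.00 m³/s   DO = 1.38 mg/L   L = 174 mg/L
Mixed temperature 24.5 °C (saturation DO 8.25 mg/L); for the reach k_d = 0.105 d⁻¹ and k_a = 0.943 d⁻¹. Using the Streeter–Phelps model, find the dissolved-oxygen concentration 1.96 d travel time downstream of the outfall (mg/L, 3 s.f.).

DO ≈ 4.85 mg/L

Mixed DO = (12.6×6.79 + 3.00×1.38)/(12.6+3.00) = 89.69/15.60 = 5.750 mg/L.
Mixed L₀ = (12.6×3.88 + 3.00×174)/(15.60) = 570.9/15.60 = 36.60 mg/L.
Initial deficit D₀ = C_s − DO₀ = 8.25 − 5.750 = 2.500 mg/L.
D(1.96) = [0.105×36.60/(0.943−0.105)](e^(−0.105×1.96) − e^(−0.943×1.96)) + 2.500 e^(−0.943×1.96)
= 4.585 × (0.8140 − 0.1575) + 2.500 × 0.1575 = 3.404 mg/L.
DO = 8.25 − 3.404 = 4.846 mg/L.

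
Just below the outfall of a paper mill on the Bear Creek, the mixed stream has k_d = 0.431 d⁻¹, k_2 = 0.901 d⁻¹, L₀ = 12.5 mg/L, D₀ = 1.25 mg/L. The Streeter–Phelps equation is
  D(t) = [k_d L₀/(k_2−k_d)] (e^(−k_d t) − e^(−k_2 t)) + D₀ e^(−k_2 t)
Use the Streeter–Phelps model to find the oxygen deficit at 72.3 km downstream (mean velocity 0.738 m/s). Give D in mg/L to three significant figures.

D ≈ 3.35 mg/L

Travel time t = x/v = 72.3 km / (0.738 m/s) = 72300 m / 0.738 m/s = 97970 s = 1.134 d.
k_d L₀/(k_2−k_d) = 0.431×12.5/(0.901−0.431) = 5.388/0.4700 = 11.46 mg/L.
e^(−k_d t) = e^(−0.431×1.134) = 0.6134; e^(−k_2 t) = e^(−0.901×1.134) = 0.3600.
D = 11.46 × (0.6134 − 0.3600) + 1.25 × 0.3600 = 2.905 + 0.4500 = 3.355 mg/L.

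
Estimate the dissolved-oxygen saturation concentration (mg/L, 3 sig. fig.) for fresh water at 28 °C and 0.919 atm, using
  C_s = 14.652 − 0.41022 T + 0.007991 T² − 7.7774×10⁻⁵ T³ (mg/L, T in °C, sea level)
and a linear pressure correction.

At sea level: C_s = 14.652 − 0.41022×28 + 0.007991×28² − 7.7774×10⁻⁵×28³ = 7.723 mg/L.
Pressure correction: C_s' = 7.723 × 0.919 = 7.098 mg/L.

C_s ≈ 7.10 mg/L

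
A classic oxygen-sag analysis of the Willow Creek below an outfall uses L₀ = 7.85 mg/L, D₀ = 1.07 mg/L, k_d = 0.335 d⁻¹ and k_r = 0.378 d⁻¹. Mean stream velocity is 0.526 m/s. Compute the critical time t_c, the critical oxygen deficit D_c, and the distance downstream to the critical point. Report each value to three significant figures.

t_c ≈ 2.40 d; D_c ≈ 3.12 mg/L; x_c ≈ 109 km

At the critical point dD/dt = 0, so k_d L₀ e^(−k_d t) = k_r D. Substituting D(t) from the Streeter–Phelps equation and solving for t gives
t_c = ln[(k_r/k_d)(1 − D₀(k_r−k_d)/(k_d L₀))] / (k_r−k_d).
Here k_r−k_d = 0.04300 d⁻¹ and 1 − D₀(k_r−k_d)/(k_d L₀) = 1 − 1.07×0.04300/(0.335×7.85) = 0.9825, so
t_c = ln(1.128 × 0.9825) / 0.04300 = 0.1031 / 0.04300 = 2.398 d.
D_c = (k_d/k_r) L₀ e^(−k_d t_c) = (0.335/0.378) × 7.85 × e^(−0.335×2.398) = 0.8862 × 7.85 × 0.4478 = 3.116 mg/L.
x_c = v t_c = 0.526 m/s × 2.398 d × 86400 s/d = 109000 m ≈ 109 km.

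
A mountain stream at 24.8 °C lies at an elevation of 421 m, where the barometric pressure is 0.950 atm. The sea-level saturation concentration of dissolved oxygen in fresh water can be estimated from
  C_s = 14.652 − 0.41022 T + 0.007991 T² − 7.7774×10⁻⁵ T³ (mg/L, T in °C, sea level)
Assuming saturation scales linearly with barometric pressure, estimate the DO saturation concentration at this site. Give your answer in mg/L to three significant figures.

C_s ≈ 7.80 mg/L

At sea level: C_s = 14.652 − 0.41022×24.8 + 0.007991×24.8² − 7.7774×10⁻⁵×24.8³ = 8.207 mg/L.
Pressure correction: C_s' = 8.207 × 0.950 = 7.797 mg/L.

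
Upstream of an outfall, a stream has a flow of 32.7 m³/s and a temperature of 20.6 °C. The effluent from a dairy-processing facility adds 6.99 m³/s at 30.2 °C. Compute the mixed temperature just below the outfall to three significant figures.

Flow-weighted mixing: C = (Q_r C_r + Q_w C_w)/(Q_r + Q_w)
= (32.7×20.6 + 6.99×30.2)/(32.7 + 6.99) = 884.7/39.69 = 22.29 °C.

22.3 °C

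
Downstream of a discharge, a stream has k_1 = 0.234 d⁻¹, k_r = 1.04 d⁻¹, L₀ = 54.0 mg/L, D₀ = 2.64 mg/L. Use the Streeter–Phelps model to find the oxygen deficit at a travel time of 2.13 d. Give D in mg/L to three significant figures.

k_1 L₀/(k_r−k_1) = 0.234×54.0/(1.04−0.234) = 12.64/0.8060 = 15.68 mg/L.
e^(−k_1 t) = e^(−0.234×2.130) = 0.6075; e^(−k_r t) = e^(−1.04×2.130) = 0.1091.
D = 15.68 × (0.6075 − 0.1091) + 2.64 × 0.1091 = 7.813 + 0.2881 = 8.101 mg/L.

D ≈ 8.10 mg/L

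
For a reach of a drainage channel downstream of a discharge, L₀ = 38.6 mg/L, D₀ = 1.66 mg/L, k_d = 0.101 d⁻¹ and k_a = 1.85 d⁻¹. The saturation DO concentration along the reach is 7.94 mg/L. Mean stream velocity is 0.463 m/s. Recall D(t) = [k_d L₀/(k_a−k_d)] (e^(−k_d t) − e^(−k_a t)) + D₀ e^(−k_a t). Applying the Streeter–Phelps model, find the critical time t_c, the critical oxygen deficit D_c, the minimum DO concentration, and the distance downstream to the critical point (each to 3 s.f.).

t_c ≈ 0.882 d; D_c ≈ 1.93 mg/L; min DO ≈ 6.01 mg/L; x_c ≈ 35.3 km

t_c = [1/(k_a−k_d)] ln[(k_a/k_d)(1 − D₀(k_a−k_d)/(k_d L₀))]
= [1/(1.85−0.101)] ln[(1.85/0.101)(1 − 1.66×1.749/(0.101×38.6))]
= (1/1.749) ln[18.32 × 0.2553] = 0.5718 × ln(4.676) = 0.5718 × 1.542 = 0.8819 d.
L(t_c) = L₀ e^(−k_d t_c) = 38.6 × 0.9148 = 35.31 mg/L, and at the critical point k_a D_c = k_d L, so D_c = (0.101/1.85) × 35.31 = 1.928 mg/L.
Minimum DO = C_s − D_c = 7.94 − 1.928 = 6.012 mg/L.
x_c = v t_c = 0.463 m/s × 0.8819 d × 86400 s/d = 35280 m ≈ 35.3 km.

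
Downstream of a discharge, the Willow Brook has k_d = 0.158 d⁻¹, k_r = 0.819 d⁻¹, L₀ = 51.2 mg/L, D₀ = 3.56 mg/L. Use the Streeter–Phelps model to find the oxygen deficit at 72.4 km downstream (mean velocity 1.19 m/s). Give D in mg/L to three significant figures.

D ≈ 6.07 mg/L

Travel time t = x/v = 72.4 km / (1.19 m/s) = 72400 m / 1.19 m/s = 60840 s = 0.7042 d.
k_d L₀/(k_r−k_d) = 0.158×51.2/(0.819−0.158) = 8.090/0.6610 = 12.24 mg/L.
e^(−k_d t) = e^(−0.158×0.7042) = 0.8947; e^(−k_r t) = e^(−0.819×0.7042) = 0.5617.
D = 12.24 × (0.8947 − 0.5617) + 3.56 × 0.5617 = 4.075 + 2.000 = 6.075 mg/L.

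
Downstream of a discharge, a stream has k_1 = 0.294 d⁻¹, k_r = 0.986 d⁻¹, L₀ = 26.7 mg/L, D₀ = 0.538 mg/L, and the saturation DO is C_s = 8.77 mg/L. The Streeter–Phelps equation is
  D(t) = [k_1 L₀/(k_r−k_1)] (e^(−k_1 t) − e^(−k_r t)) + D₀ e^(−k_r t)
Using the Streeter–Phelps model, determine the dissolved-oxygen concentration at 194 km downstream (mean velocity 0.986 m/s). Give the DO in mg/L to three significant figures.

DO ≈ 4.11 mg/L

Travel time t = x/v = 194 km / (0.986 m/s) = 194000 m / 0.986 m/s = 196800 s = 2.277 d.
k_1 L₀/(k_r−k_1) = 0.294×26.7/(0.986−0.294) = 7.850/0.6920 = 11.34 mg/L.
e^(−k_1 t) = e^(−0.294×2.277) = 0.5120; e^(−k_r t) = e^(−0.986×2.277) = 0.1059.
D = 11.34 × (0.5120 − 0.1059) + 0.538 × 0.1059 = 4.606 + 0.05697 = 4.663 mg/L.
DO = C_s − D = 8.77 − 4.663 = 4.107 mg/L.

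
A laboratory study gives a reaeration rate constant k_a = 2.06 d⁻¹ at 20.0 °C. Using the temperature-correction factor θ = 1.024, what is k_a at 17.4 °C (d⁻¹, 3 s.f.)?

k_a ≈ 1.94 d⁻¹

k_a(T₂) = k_a(T₁) · θ^(T₂−T₁) = 2.06 × 1.024^(17.4−20.0)
= 2.06 × 1.024^-2.60 = 2.06 × 0.9402 = 1.937 d⁻¹.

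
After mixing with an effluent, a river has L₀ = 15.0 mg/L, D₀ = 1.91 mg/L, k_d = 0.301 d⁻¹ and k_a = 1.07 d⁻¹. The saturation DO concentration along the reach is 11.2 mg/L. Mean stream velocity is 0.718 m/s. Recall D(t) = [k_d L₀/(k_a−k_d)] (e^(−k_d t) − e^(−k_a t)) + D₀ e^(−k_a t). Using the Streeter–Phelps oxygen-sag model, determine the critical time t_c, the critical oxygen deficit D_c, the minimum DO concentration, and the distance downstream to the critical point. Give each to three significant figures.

With k_a/k_d = 3.555 and 1 − D₀(k_a−k_d)/(k_d L₀) = 0.6747,
t_c = ln(3.555 × 0.6747) / (1.07 − 0.301) = ln(2.398) / 0.7690 = 0.8748/0.7690 = 1.138 d.
D_c = (k_d/k_a) L₀ e^(−k_d t_c) = (0.301/1.07) × 15.0 × e^(−0.301×1.138) = 0.2813 × 15.0 × 0.7101 = 2.996 mg/L.
Minimum DO = C_s − D_c = 11.2 − 2.996 = 8.204 mg/L.
x_c = v t_c = 0.718 m/s × 1.138 d × 86400 s/d = 70570 m ≈ 70.6 km.

t_c ≈ 1.14 d; D_c ≈ 3.00 mg/L; min DO ≈ 8.20 mg/L; x_c ≈ 70.6 km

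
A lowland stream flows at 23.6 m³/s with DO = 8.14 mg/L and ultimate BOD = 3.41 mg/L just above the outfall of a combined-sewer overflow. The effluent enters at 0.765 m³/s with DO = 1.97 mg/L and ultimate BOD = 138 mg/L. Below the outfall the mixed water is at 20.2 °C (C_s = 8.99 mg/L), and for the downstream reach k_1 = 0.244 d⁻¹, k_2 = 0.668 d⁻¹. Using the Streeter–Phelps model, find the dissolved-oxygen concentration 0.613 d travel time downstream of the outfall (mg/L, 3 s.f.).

Mixed DO = (23.6×8.14 + 0.765×1.97)/(23.6+0.765) = 193.6/24.37 = 7.946 mg/L.
Mixed L₀ = (23.6×3.41 + 0.765×138)/(24.37) = 186.0/24.37 = 7.636 mg/L.
Initial deficit D₀ = C_s − DO₀ = 8.99 − 7.946 = 1.044 mg/L.
D(0.613) = [0.244×7.636/(0.668−0.244)](e^(−0.244×0.613) − e^(−0.668×0.613)) + 1.044 e^(−0.668×0.613)
= 4.394 × (0.8611 − 0.6640) + 1.044 × 0.6640 = 1.559 mg/L.
DO = 8.99 − 1.559 = 7.431 mg/L.

DO ≈ 7.43 mg/L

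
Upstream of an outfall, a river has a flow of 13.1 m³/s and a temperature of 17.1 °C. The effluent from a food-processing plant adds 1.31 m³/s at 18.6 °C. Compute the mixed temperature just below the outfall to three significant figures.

Flow-weighted mixing: C = (Q_r C_r + Q_w C_w)/(Q_r + Q_w)
= (13.1×17.1 + 1.31×18.6)/(13.1 + 1.31) = 248.4/14.41 = 17.24 °C.

17.2 °C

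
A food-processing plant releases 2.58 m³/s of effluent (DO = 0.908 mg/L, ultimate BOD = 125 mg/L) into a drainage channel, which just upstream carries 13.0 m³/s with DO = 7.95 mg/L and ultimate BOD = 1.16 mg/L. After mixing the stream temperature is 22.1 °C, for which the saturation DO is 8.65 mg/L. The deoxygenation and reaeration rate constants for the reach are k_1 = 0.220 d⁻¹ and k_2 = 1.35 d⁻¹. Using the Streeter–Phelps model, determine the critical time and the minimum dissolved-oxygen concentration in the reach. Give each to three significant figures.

t_c ≈ 1.09 d; minimum DO ≈ 5.87 mg/L

Mixed DO = (13.0×7.95 + 2.58×0.908)/(13.0+2.58) = 105.7/15.58 = 6.784 mg/L.
Mixed L₀ = (13.0×1.16 + 2.58×125)/(15.58) = 337.6/15.58 = 21.67 mg/L.
Initial deficit D₀ = C_s − DO₀ = 8.65 − 6.784 = 1.866 mg/L.
t_c = (1/1.130) ln[(1.35/0.220)(1 − 1.866×1.130/(0.220×21.67))] = 0.8850 × ln(3.422) = 1.089 d.
D_c = (0.220/1.35) × 21.67 × e^(−0.220×1.089) = 0.1630 × 21.67 × 0.7870 = 2.779 mg/L.
Minimum DO = 8.65 − 2.779 = 5.871 mg/L.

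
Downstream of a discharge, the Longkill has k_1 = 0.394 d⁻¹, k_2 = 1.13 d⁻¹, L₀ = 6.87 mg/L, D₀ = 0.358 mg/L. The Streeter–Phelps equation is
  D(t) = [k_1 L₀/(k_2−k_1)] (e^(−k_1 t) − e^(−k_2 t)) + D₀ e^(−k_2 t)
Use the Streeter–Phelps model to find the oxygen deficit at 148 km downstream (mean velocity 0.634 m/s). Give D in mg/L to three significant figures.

D ≈ 1.11 mg/L

Travel time t = x/v = 148 km / (0.634 m/s) = 148000 m / 0.634 m/s = 233400 s = 2.702 d.
k_1 L₀/(k_2−k_1) = 0.394×6.87/(1.13−0.394) = 2.707/0.7360 = 3.678 mg/L.
e^(−k_1 t) = e^(−0.394×2.702) = 0.3449; e^(−k_2 t) = e^(−1.13×2.702) = 0.04721.
D = 3.678 × (0.3449 − 0.04721) + 0.358 × 0.04721 = 1.095 + 0.01690 = 1.112 mg/L.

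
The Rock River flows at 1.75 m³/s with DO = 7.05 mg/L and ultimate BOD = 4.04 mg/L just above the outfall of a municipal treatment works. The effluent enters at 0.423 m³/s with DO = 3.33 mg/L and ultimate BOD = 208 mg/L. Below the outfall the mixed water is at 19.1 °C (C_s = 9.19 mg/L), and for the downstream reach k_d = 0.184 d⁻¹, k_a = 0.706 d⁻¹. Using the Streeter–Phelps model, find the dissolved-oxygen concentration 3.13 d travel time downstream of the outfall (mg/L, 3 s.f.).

Mixed DO = (1.75×7.05 + 0.423×3.33)/(1.75+0.423) = 13.75/2.173 = 6.326 mg/L.
Mixed L₀ = (1.75×4.04 + 0.423×208)/(2.173) = 95.05/2.173 = 43.74 mg/L.
Initial deficit D₀ = C_s − DO₀ = 9.19 − 6.326 = 2.864 mg/L.
D(3.13) = [0.184×43.74/(0.706−0.184)](e^(−0.184×3.13) − e^(−0.706×3.13)) + 2.864 e^(−0.706×3.13)
= 15.42 × (0.5622 − 0.1097) + 2.864 × 0.1097 = 7.291 mg/L.
DO = 9.19 − 7.291 = 1.899 mg/L.

DO ≈ 1.90 mg/L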